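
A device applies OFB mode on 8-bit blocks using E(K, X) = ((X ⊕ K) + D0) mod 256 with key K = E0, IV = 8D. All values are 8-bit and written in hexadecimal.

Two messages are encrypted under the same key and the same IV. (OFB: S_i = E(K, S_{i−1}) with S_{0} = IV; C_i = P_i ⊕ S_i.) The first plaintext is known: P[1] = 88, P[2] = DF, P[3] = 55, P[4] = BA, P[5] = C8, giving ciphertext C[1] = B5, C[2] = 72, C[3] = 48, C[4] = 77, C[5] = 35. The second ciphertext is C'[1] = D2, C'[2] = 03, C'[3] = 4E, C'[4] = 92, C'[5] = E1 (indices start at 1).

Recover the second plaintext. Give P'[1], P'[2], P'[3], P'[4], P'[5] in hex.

P'[1] = EF, P'[2] = AE, P'[3] = 53, P'[4] = 5F, P'[5] = 1C

In OFB with a reused IV, both messages share the same keystream S_i, so C_i ⊕ C'_i = P_i ⊕ P'_i and thus P'_i = P_i ⊕ C_i ⊕ C'_i.
P'[1]: 88 ⊕ B5 ⊕ D2 = EF.
P'[2]: DF ⊕ 72 ⊕ 03 = AE.
P'[3]: 55 ⊕ 48 ⊕ 4E = 53.
P'[4]: BA ⊕ 77 ⊕ 92 = 5F.
P'[5]: C8 ⊕ 35 ⊕ E1 = 1C.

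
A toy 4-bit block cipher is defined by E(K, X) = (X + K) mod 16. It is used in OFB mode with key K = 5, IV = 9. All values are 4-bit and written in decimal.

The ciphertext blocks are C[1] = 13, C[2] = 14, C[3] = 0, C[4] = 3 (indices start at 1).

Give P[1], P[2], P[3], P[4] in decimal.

P[1] = 3, P[2] = 13, P[3] = 8, P[4] = 14

OFB decryption: S_i = E(K, S_{i−1}) with S_{0} = IV; P_i = C_i ⊕ S_i.
P[1]: S = E(K, 9) = 14; 13 ⊕ 14 = 3.
P[2]: S = E(K, 14) = 3; 14 ⊕ 3 = 13.
P[3]: S = E(K, 3) = 8; 0 ⊕ 8 = 8.
P[4]: S = E(K, 8) = 13; 3 ⊕ 13 = 14.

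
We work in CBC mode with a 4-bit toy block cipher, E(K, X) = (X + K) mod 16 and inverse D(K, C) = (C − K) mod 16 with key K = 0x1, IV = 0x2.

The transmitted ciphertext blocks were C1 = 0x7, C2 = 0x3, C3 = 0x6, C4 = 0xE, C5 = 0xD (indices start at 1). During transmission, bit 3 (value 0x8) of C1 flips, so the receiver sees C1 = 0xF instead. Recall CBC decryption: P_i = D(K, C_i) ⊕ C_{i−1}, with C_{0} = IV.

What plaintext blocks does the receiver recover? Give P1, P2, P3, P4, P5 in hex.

P1 = 0xC, P2 = 0xD, P3 = 0x6, P4 = 0xB, P5 = 0x2

Only C1 changed, to 0xF. In CBC, a change in C_i garbles P_i and flips the same bit in P_{i+1}. Decrypting the received ciphertext:
P1: D(K, 0xF) = 0xE; 0xE ⊕ 0x2 = 0xC.
P2: D(K, 0x3) = 0x2; 0x2 ⊕ 0xF = 0xD.
P3: D(K, 0x6) = 0x5; 0x5 ⊕ 0x3 = 0x6.
P4: D(K, 0xE) = 0xD; 0xD ⊕ 0x6 = 0xB.
P5: D(K, 0xD) = 0xC; 0xC ⊕ 0xE = 0x2.
Blocks that differ from the original plaintext: P1, P2.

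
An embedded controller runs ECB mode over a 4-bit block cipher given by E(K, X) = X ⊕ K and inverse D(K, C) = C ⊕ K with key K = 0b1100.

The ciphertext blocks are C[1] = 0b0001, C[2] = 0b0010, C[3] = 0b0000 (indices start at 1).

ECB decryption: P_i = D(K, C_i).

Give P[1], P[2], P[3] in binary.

P[1] = 0b1101, P[2] = 0b1110, P[3] = 0b1100

P[1]: D(K, 0b0001) = 0b1101.
P[2]: D(K, 0b0010) = 0b1110.
P[3]: D(K, 0b0000) = 0b1100.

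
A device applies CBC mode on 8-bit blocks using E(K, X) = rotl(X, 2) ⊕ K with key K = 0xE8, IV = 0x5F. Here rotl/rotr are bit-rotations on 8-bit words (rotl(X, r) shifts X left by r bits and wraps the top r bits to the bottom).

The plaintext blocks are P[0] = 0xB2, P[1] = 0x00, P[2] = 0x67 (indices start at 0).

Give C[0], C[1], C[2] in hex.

C[0] = 0x5F, C[1] = 0x95, C[2] = 0x23

CBC encryption: C_i = E(K, P_i ⊕ C_{i−1}), with C_{−1} = IV.
C[0]: P[0] ⊕ 0x5F = 0xED; E(K, 0xED) = 0x5F.
C[1]: P[1] ⊕ 0x5F = 0x5F; E(K, 0x5F) = 0x95.
C[2]: P[2] ⊕ 0x95 = 0xF2; E(K, 0xF2) = 0x23.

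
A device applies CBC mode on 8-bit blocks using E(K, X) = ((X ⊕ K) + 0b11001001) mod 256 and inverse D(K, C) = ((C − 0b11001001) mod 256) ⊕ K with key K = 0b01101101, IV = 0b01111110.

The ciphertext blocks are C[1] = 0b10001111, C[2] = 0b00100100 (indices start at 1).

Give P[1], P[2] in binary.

CBC decryption: P_i = D(K, C_i) ⊕ C_{i−1}, with C_{0} = IV.
P[1]: D(K, 0b10001111) = 0b10101011; 0b10101011 ⊕ 0b01111110 = 0b11010101.
P[2]: D(K, 0b00100100) = 0b00110110; 0b00110110 ⊕ 0b10001111 = 0b10111001.

P[1] = 0b11010101, P[2] = 0b10111001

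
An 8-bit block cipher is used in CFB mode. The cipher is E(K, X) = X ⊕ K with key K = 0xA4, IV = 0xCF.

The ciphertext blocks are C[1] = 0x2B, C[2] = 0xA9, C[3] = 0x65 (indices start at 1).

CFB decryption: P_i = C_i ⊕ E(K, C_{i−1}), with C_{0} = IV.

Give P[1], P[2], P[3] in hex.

P[1]: E(K, 0xCF) = 0x6B; 0x2B ⊕ 0x6B = 0x40.
P[2]: E(K, 0x2B) = 0x8F; 0xA9 ⊕ 0x8F = 0x26.
P[3]: E(K, 0xA9) = 0x0D; 0x65 ⊕ 0x0D = 0x68.

P[1] = 0x40, P[2] = 0x26, P[3] = 0x68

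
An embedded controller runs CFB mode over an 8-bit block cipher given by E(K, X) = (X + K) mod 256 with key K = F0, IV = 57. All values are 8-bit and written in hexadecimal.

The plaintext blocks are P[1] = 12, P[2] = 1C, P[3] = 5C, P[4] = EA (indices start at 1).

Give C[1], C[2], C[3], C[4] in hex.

CFB encryption: C_i = P_i ⊕ E(K, C_{i−1}), with C_{0} = IV.
C[1]: E(K, 57) = 47; 12 ⊕ 47 = 55.
C[2]: E(K, 55) = 45; 1C ⊕ 45 = 59.
C[3]: E(K, 59) = 49; 5C ⊕ 49 = 15.
C[4]: E(K, 15) = 05; EA ⊕ 05 = EF.

C[1] = 55, C[2] = 59, C[3] = 15, C[4] = EF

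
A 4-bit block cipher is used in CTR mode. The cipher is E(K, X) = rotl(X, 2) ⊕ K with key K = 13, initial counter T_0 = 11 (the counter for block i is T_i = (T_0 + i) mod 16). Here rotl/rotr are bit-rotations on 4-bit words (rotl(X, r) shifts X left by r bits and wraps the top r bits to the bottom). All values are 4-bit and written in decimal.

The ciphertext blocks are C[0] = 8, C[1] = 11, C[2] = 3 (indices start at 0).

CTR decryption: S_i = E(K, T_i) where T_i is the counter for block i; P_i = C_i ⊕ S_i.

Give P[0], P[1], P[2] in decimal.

P[0] = 11, P[1] = 5, P[2] = 9

P[0]: T = 11, S = E(K, T) = 3; 8 ⊕ 3 = 11.
P[1]: T = 12, S = E(K, T) = 14; 11 ⊕ 14 = 5.
P[2]: T = 13, S = E(K, T) = 10; 3 ⊕ 10 = 9.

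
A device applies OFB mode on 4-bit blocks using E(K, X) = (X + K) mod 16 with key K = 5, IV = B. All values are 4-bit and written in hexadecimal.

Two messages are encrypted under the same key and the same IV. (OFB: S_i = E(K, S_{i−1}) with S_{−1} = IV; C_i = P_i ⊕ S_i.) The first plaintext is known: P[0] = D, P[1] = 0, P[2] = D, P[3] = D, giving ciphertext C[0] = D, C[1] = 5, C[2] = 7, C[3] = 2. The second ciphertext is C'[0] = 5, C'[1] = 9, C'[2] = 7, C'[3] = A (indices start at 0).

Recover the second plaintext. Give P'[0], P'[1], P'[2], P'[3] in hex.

P'[0] = 5, P'[1] = C, P'[2] = D, P'[3] = 5

In OFB with a reused IV, both messages share the same keystream S_i, so C_i ⊕ C'_i = P_i ⊕ P'_i and thus P'_i = P_i ⊕ C_i ⊕ C'_i.
P'[0]: D ⊕ D ⊕ 5 = 5.
P'[1]: 0 ⊕ 5 ⊕ 9 = C.
P'[2]: D ⊕ 7 ⊕ 7 = D.
P'[3]: D ⊕ 2 ⊕ A = 5.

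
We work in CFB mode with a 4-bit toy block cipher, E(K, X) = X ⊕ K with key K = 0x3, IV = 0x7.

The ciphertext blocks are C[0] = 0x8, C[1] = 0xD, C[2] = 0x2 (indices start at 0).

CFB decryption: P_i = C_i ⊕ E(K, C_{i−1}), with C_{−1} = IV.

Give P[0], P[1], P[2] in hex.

P[0] = 0xC, P[1] = 0x6, P[2] = 0xC

P[0]: E(K, 0x7) = 0x4; 0x8 ⊕ 0x4 = 0xC.
P[1]: E(K, 0x8) = 0xB; 0xD ⊕ 0xB = 0x6.
P[2]: E(K, 0xD) = 0xE; 0x2 ⊕ 0xE = 0xC.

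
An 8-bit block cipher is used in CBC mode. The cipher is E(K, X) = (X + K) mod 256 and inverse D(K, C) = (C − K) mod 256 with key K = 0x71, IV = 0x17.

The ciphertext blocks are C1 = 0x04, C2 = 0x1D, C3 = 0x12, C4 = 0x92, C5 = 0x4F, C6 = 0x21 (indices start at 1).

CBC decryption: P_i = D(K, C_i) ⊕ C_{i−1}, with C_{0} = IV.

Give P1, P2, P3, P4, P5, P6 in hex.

P1 = 0x84, P2 = 0xA8, P3 = 0xBC, P4 = 0x33, P5 = 0x4C, P6 = 0xFF

P1: D(K, 0x04) = 0x93; 0x93 ⊕ 0x17 = 0x84.
P2: D(K, 0x1D) = 0xAC; 0xAC ⊕ 0x04 = 0xA8.
P3: D(K, 0x12) = 0xA1; 0xA1 ⊕ 0x1D = 0xBC.
P4: D(K, 0x92) = 0x21; 0x21 ⊕ 0x12 = 0x33.
P5: D(K, 0x4F) = 0xDE; 0xDE ⊕ 0x92 = 0x4C.
P6: D(K, 0x21) = 0xB0; 0xB0 ⊕ 0x4F = 0xFF.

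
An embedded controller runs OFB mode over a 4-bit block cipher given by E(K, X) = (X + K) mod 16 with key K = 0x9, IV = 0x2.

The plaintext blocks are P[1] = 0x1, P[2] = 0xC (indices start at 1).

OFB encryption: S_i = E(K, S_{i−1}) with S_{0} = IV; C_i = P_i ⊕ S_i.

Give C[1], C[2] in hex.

C[1] = 0xA, C[2] = 0x8

C[1]: S = E(K, 0x2) = 0xB; 0x1 ⊕ 0xB = 0xA.
C[2]: S = E(K, 0xB) = 0x4; 0xC ⊕ 0x4 = 0x8.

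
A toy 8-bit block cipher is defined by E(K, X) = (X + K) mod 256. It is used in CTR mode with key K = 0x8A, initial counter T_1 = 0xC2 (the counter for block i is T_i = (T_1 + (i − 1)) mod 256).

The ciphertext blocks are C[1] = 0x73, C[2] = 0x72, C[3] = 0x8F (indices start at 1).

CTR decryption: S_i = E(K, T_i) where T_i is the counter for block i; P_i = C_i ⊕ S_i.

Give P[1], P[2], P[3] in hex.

P[1]: T = 0xC2, S = E(K, T) = 0x4C; 0x73 ⊕ 0x4C = 0x3F.
P[2]: T = 0xC3, S = E(K, T) = 0x4D; 0x72 ⊕ 0x4D = 0x3F.
P[3]: T = 0xC4, S = E(K, T) = 0x4E; 0x8F ⊕ 0x4E = 0xC1.

P[1] = 0x3F, P[2] = 0x3F, P[3] = 0xC1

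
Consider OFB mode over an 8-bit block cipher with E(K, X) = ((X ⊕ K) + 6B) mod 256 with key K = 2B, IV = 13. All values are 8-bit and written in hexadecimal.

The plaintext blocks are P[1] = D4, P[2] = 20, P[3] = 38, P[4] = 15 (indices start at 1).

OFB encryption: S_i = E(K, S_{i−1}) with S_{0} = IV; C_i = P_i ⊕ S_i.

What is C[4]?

C[1]: S = E(K, 13) = A3; D4 ⊕ A3 = 77.
C[2]: S = E(K, A3) = F3; 20 ⊕ F3 = D3.
C[3]: S = E(K, F3) = 43; 38 ⊕ 43 = 7B.
C[4]: S = E(K, 43) = D3; 15 ⊕ D3 = C6.

C[4] = C6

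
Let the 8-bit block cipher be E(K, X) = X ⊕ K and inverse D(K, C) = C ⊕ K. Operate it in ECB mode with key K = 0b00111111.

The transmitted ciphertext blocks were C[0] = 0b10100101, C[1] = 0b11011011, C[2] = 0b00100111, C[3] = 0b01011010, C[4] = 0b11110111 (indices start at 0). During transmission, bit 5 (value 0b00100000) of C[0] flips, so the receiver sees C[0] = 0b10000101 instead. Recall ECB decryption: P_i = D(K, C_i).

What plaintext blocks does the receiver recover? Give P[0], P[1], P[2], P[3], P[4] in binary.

Only C[0] changed, to 0b10000101. In ECB, a change in C_i affects only P_i. Decrypting the received ciphertext:
P[0]: D(K, 0b10000101) = 0b10111010.
P[1]: D(K, 0b11011011) = 0b11100100.
P[2]: D(K, 0b00100111) = 0b00011000.
P[3]: D(K, 0b01011010) = 0b01100101.
P[4]: D(K, 0b11110111) = 0b11001000.
Blocks that differ from the original plaintext: P[0].

P[0] = 0b10111010, P[1] = 0b11100100, P[2] = 0b00011000, P[3] = 0b01100101, P[4] = 0b11001000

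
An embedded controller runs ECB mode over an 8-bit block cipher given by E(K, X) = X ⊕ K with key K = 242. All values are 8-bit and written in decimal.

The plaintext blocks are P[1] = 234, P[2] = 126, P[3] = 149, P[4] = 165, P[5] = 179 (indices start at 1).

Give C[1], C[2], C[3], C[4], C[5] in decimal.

C[1] = 24, C[2] = 140, C[3] = 103, C[4] = 87, C[5] = 65

ECB encryption: C_i = E(K, P_i).
C[1]: E(K, 234) = 24.
C[2]: E(K, 126) = 140.
C[3]: E(K, 149) = 103.
C[4]: E(K, 165) = 87.
C[5]: E(K, 179) = 65.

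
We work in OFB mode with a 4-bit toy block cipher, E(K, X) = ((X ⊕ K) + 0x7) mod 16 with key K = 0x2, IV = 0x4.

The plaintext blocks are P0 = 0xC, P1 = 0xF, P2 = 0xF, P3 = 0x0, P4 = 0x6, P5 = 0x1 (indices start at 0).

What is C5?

C5 = 0x3

OFB encryption: S_i = E(K, S_{i−1}) with S_{−1} = IV; C_i = P_i ⊕ S_i.
C0: S = E(K, 0x4) = 0xD; 0xC ⊕ 0xD = 0x1.
C1: S = E(K, 0xD) = 0x6; 0xF ⊕ 0x6 = 0x9.
C2: S = E(K, 0x6) = 0xB; 0xF ⊕ 0xB = 0x4.
C3: S = E(K, 0xB) = 0x0; 0x0 ⊕ 0x0 = 0x0.
C4: S = E(K, 0x0) = 0x9; 0x6 ⊕ 0x9 = 0xF.
C5: S = E(K, 0x9) = 0x2; 0x1 ⊕ 0x2 = 0x3.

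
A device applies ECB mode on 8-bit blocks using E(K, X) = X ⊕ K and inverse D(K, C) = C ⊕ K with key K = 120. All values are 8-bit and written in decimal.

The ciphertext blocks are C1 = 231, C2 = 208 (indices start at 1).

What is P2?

ECB decryption: P_i = D(K, C_i).
P2: D(K, 208) = 168.

P2 = 168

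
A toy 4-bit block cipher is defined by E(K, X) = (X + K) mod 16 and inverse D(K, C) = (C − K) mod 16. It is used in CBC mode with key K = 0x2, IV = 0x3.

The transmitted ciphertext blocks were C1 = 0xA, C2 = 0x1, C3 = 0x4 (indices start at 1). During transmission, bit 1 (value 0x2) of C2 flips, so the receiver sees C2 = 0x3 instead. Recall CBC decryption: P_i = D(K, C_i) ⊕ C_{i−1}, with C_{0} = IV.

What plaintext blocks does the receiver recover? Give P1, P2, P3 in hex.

P1 = 0xB, P2 = 0xB, P3 = 0x1

Only C2 changed, to 0x3. In CBC, a change in C_i garbles P_i and flips the same bit in P_{i+1}. Decrypting the received ciphertext:
P1: D(K, 0xA) = 0x8; 0x8 ⊕ 0x3 = 0xB.
P2: D(K, 0x3) = 0x1; 0x1 ⊕ 0xA = 0xB.
P3: D(K, 0x4) = 0x2; 0x2 ⊕ 0x3 = 0x1.
Blocks that differ from the original plaintext: P2, P3.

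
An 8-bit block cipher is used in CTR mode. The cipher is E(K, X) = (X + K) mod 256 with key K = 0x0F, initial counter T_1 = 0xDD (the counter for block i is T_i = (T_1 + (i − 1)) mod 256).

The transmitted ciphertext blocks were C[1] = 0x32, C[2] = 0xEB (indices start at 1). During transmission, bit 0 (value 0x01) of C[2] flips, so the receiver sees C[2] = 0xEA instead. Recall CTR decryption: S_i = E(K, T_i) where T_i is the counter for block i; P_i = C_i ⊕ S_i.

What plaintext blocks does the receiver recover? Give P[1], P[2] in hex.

P[1] = 0xDE, P[2] = 0x07

Only C[2] changed, to 0xEA. In CTR, a change in C_i flips the same bit in P_i only; the keystream is unaffected. Decrypting the received ciphertext:
P[1]: T = 0xDD, S = E(K, T) = 0xEC; 0x32 ⊕ 0xEC = 0xDE.
P[2]: T = 0xDE, S = E(K, T) = 0xED; 0xEA ⊕ 0xED = 0x07.
Blocks that differ from the original plaintext: P[2].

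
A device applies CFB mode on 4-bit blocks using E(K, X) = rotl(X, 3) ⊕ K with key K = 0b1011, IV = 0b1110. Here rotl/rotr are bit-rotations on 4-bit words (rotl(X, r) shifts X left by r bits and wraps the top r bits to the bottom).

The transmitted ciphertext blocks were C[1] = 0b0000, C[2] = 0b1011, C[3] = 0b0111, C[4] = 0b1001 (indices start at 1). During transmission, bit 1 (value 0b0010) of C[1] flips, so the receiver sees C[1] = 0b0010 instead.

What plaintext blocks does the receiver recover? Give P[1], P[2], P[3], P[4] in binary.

P[1] = 0b1110, P[2] = 0b0001, P[3] = 0b0001, P[4] = 0b1001

CFB decryption: P_i = C_i ⊕ E(K, C_{i−1}), with C_{0} = IV.
Only C[1] changed, to 0b0010. In CFB, a change in C_i flips the same bit in P_i and garbles P_{i+1}. Decrypting the received ciphertext:
P[1]: E(K, 0b1110) = 0b1100; 0b0010 ⊕ 0b1100 = 0b1110.
P[2]: E(K, 0b0010) = 0b1010; 0b1011 ⊕ 0b1010 = 0b0001.
P[3]: E(K, 0b1011) = 0b0110; 0b0111 ⊕ 0b0110 = 0b0001.
P[4]: E(K, 0b0111) = 0b0000; 0b1001 ⊕ 0b0000 = 0b1001.
Blocks that differ from the original plaintext: P[1], P[2].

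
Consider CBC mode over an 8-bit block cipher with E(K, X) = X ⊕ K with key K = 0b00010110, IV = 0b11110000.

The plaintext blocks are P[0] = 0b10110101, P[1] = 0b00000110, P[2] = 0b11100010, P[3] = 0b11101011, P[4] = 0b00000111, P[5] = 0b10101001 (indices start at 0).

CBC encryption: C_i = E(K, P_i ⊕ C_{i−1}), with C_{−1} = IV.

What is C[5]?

C[0]: P[0] ⊕ 0b11110000 = 0b01000101; E(K, 0b01000101) = 0b01010011.
C[1]: P[1] ⊕ 0b01010011 = 0b01010101; E(K, 0b01010101) = 0b01000011.
C[2]: P[2] ⊕ 0b01000011 = 0b10100001; E(K, 0b10100001) = 0b10110111.
C[3]: P[3] ⊕ 0b10110111 = 0b01011100; E(K, 0b01011100) = 0b01001010.
C[4]: P[4] ⊕ 0b01001010 = 0b01001101; E(K, 0b01001101) = 0b01011011.
C[5]: P[5] ⊕ 0b01011011 = 0b11110010; E(K, 0b11110010) = 0b11100100.

C[5] = 0b11100100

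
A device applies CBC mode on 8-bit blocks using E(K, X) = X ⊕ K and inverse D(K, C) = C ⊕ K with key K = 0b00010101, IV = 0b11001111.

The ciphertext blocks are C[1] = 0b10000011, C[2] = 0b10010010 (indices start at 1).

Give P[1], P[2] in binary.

CBC decryption: P_i = D(K, C_i) ⊕ C_{i−1}, with C_{0} = IV.
P[1]: D(K, 0b10000011) = 0b10010110; 0b10010110 ⊕ 0b11001111 = 0b01011001.
P[2]: D(K, 0b10010010) = 0b10000111; 0b10000111 ⊕ 0b10000011 = 0b00000100.

P[1] = 0b01011001, P[2] = 0b00000100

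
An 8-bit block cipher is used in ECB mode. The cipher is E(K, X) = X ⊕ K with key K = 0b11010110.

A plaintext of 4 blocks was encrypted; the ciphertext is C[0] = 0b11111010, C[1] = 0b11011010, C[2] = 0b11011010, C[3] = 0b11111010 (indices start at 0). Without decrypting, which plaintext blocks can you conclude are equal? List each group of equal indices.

P[0] = P[3]; P[1] = P[2]

ECB encrypts each block independently with the same key, so equal ciphertext blocks imply equal plaintext blocks.
C[0] = C[3] = 0b11111010, so P[0] = P[3].
C[1] = C[2] = 0b11011010, so P[1] = P[2].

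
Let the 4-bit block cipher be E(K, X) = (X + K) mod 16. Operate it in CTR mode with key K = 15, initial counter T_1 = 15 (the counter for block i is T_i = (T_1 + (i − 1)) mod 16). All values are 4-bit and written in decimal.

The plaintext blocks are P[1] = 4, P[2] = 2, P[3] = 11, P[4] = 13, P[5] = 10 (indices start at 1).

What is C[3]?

CTR encryption: S_i = E(K, T_i) where T_i is the counter for block i; C_i = P_i ⊕ S_i.
C[1]: T = 15, S = E(K, T) = 14; 4 ⊕ 14 = 10.
C[2]: T = 0, S = E(K, T) = 15; 2 ⊕ 15 = 13.
C[3]: T = 1, S = E(K, T) = 0; 11 ⊕ 0 = 11.

C[3] = 11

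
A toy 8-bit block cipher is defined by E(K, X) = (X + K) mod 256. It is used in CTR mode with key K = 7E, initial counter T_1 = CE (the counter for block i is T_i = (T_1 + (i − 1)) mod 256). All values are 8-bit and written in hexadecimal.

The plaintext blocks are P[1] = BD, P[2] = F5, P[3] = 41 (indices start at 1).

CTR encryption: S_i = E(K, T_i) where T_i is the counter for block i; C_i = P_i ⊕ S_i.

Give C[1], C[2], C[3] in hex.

C[1]: T = CE, S = E(K, T) = 4C; BD ⊕ 4C = F1.
C[2]: T = CF, S = E(K, T) = 4D; F5 ⊕ 4D = B8.
C[3]: T = D0, S = E(K, T) = 4E; 41 ⊕ 4E = 0F.

C[1] = F1, C[2] = B8, C[3] = 0F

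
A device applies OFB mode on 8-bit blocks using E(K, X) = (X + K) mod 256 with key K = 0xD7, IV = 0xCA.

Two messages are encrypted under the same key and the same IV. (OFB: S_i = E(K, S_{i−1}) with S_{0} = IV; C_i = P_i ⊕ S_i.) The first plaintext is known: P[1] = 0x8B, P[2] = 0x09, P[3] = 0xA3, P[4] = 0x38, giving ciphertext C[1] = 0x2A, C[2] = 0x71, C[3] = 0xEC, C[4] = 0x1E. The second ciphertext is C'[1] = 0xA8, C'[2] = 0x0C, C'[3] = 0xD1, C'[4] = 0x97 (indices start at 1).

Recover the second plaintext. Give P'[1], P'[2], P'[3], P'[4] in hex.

P'[1] = 0x09, P'[2] = 0x74, P'[3] = 0x9E, P'[4] = 0xB1

In OFB with a reused IV, both messages share the same keystream S_i, so C_i ⊕ C'_i = P_i ⊕ P'_i and thus P'_i = P_i ⊕ C_i ⊕ C'_i.
P'[1]: 0x8B ⊕ 0x2A ⊕ 0xA8 = 0x09.
P'[2]: 0x09 ⊕ 0x71 ⊕ 0x0C = 0x74.
P'[3]: 0xA3 ⊕ 0xEC ⊕ 0xD1 = 0x9E.
P'[4]: 0x38 ⊕ 0x1E ⊕ 0x97 = 0xB1.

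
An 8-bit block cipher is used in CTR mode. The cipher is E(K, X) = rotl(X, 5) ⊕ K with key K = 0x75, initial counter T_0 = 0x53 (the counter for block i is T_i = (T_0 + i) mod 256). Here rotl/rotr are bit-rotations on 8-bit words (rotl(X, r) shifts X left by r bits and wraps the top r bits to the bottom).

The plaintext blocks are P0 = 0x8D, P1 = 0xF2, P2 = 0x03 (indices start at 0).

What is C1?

CTR encryption: S_i = E(K, T_i) where T_i is the counter for block i; C_i = P_i ⊕ S_i.
C0: T = 0x53, S = E(K, T) = 0x1F; 0x8D ⊕ 0x1F = 0x92.
C1: T = 0x54, S = E(K, T) = 0xFF; 0xF2 ⊕ 0xFF = 0x0D.

C1 = 0x0D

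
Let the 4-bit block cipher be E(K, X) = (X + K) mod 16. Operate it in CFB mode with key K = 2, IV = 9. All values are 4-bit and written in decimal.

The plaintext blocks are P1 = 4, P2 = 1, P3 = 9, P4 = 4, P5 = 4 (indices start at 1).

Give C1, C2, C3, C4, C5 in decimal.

C1 = 15, C2 = 0, C3 = 11, C4 = 9, C5 = 15

CFB encryption: C_i = P_i ⊕ E(K, C_{i−1}), with C_{0} = IV.
C1: E(K, 9) = 11; 4 ⊕ 11 = 15.
C2: E(K, 15) = 1; 1 ⊕ 1 = 0.
C3: E(K, 0) = 2; 9 ⊕ 2 = 11.
C4: E(K, 11) = 13; 4 ⊕ 13 = 9.
C5: E(K, 9) = 11; 4 ⊕ 11 = 15.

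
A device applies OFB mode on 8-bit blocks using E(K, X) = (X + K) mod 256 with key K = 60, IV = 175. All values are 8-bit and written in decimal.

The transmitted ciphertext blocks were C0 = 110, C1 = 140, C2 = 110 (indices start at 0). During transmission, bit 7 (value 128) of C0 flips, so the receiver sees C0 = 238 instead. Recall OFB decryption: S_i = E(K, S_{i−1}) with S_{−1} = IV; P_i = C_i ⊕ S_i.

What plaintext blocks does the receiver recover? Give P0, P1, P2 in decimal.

P0 = 5, P1 = 171, P2 = 13

Only C0 changed, to 238. In OFB, a change in C_i flips the same bit in P_i only; the keystream is unaffected. Decrypting the received ciphertext:
P0: S = E(K, 175) = 235; 238 ⊕ 235 = 5.
P1: S = E(K, 235) = 39; 140 ⊕ 39 = 171.
P2: S = E(K, 39) = 99; 110 ⊕ 99 = 13.
Blocks that differ from the original plaintext: P0.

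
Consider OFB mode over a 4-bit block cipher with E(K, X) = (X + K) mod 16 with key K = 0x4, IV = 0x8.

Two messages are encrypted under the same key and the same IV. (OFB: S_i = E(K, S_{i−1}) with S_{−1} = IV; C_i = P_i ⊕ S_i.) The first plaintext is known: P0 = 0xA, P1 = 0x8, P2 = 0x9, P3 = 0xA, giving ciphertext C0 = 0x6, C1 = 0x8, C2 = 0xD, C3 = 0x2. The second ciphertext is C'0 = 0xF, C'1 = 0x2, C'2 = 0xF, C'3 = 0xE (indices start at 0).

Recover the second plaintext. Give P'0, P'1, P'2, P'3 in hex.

P'0 = 0x3, P'1 = 0x2, P'2 = 0xB, P'3 = 0x6

In OFB with a reused IV, both messages share the same keystream S_i, so C_i ⊕ C'_i = P_i ⊕ P'_i and thus P'_i = P_i ⊕ C_i ⊕ C'_i.
P'0: 0xA ⊕ 0x6 ⊕ 0xF = 0x3.
P'1: 0x8 ⊕ 0x8 ⊕ 0x2 = 0x2.
P'2: 0x9 ⊕ 0xD ⊕ 0xF = 0xB.
P'3: 0xA ⊕ 0x2 ⊕ 0xE = 0x6.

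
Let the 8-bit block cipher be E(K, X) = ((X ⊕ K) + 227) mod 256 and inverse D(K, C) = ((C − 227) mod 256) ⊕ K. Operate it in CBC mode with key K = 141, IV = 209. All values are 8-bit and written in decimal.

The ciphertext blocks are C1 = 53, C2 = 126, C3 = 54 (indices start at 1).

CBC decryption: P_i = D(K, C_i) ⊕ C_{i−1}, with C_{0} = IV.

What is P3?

P3: D(K, 54) = 222; 222 ⊕ 126 = 160.

P3 = 160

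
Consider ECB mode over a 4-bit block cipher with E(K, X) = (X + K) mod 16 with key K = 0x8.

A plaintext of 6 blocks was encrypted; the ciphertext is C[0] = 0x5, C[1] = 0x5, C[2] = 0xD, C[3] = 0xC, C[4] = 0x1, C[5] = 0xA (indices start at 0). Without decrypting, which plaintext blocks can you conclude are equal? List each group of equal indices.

ECB encrypts each block independently with the same key, so equal ciphertext blocks imply equal plaintext blocks.
C[0] = C[1] = 0x5, so P[0] = P[1].

P[0] = P[1]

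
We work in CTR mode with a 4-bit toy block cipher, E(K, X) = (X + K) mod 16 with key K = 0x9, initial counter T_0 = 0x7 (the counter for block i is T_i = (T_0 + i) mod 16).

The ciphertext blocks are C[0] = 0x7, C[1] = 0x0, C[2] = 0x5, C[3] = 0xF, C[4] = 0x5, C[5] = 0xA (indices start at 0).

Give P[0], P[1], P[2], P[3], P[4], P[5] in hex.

CTR decryption: S_i = E(K, T_i) where T_i is the counter for block i; P_i = C_i ⊕ S_i.
P[0]: T = 0x7, S = E(K, T) = 0x0; 0x7 ⊕ 0x0 = 0x7.
P[1]: T = 0x8, S = E(K, T) = 0x1; 0x0 ⊕ 0x1 = 0x1.
P[2]: T = 0x9, S = E(K, T) = 0x2; 0x5 ⊕ 0x2 = 0x7.
P[3]: T = 0xA, S = E(K, T) = 0x3; 0xF ⊕ 0x3 = 0xC.
P[4]: T = 0xB, S = E(K, T) = 0x4; 0x5 ⊕ 0x4 = 0x1.
P[5]: T = 0xC, S = E(K, T) = 0x5; 0xA ⊕ 0x5 = 0xF.

P[0] = 0x7, P[1] = 0x1, P[2] = 0x7, P[3] = 0xC, P[4] = 0x1, P[5] = 0xF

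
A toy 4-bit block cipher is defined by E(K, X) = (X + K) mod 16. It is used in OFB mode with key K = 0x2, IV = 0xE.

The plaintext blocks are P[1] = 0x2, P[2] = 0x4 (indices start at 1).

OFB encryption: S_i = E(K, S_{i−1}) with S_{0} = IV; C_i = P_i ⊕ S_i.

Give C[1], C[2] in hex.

C[1] = 0x2, C[2] = 0x6

C[1]: S = E(K, 0xE) = 0x0; 0x2 ⊕ 0x0 = 0x2.
C[2]: S = E(K, 0x0) = 0x2; 0x4 ⊕ 0x2 = 0x6.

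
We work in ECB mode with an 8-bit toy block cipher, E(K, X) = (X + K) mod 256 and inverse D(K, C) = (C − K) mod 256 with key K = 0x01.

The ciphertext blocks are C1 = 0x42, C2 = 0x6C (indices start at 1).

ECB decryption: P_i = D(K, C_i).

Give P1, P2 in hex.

P1 = 0x41, P2 = 0x6B

P1: D(K, 0x42) = 0x41.
P2: D(K, 0x6C) = 0x6B.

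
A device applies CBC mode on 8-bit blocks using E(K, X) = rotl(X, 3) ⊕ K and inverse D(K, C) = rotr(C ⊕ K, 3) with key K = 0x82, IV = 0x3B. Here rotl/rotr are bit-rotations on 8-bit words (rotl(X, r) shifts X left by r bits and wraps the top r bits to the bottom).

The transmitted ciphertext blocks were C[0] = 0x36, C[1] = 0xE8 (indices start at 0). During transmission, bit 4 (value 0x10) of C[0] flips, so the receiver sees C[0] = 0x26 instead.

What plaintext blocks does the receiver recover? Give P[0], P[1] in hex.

CBC decryption: P_i = D(K, C_i) ⊕ C_{i−1}, with C_{−1} = IV.
Only C[0] changed, to 0x26. In CBC, a change in C_i garbles P_i and flips the same bit in P_{i+1}. Decrypting the received ciphertext:
P[0]: D(K, 0x26) = 0x94; 0x94 ⊕ 0x3B = 0xAF.
P[1]: D(K, 0xE8) = 0x4D; 0x4D ⊕ 0x26 = 0x6B.
Blocks that differ from the original plaintext: P[0], P[1].

P[0] = 0xAF, P[1] = 0x6B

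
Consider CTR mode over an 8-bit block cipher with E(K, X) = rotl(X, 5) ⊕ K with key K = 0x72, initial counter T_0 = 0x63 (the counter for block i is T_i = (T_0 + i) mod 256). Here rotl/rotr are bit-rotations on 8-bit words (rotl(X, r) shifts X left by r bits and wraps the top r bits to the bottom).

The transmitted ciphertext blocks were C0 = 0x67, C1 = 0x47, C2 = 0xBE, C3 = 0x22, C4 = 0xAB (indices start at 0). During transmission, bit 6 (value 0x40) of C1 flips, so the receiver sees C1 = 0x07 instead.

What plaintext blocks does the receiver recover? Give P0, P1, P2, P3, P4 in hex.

P0 = 0x79, P1 = 0xF9, P2 = 0x60, P3 = 0x9C, P4 = 0x35

CTR decryption: S_i = E(K, T_i) where T_i is the counter for block i; P_i = C_i ⊕ S_i.
Only C1 changed, to 0x07. In CTR, a change in C_i flips the same bit in P_i only; the keystream is unaffected. Decrypting the received ciphertext:
P0: T = 0x63, S = E(K, T) = 0x1E; 0x67 ⊕ 0x1E = 0x79.
P1: T = 0x64, S = E(K, T) = 0xFE; 0x07 ⊕ 0xFE = 0xF9.
P2: T = 0x65, S = E(K, T) = 0xDE; 0xBE ⊕ 0xDE = 0x60.
P3: T = 0x66, S = E(K, T) = 0xBE; 0x22 ⊕ 0xBE = 0x9C.
P4: T = 0x67, S = E(K, T) = 0x9E; 0xAB ⊕ 0x9E = 0x35.
Blocks that differ from the original plaintext: P1.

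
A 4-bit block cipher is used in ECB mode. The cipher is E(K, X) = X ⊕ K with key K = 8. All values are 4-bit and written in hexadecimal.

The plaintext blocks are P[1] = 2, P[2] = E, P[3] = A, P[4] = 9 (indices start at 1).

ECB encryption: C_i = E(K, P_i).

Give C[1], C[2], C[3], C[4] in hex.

C[1] = A, C[2] = 6, C[3] = 2, C[4] = 1

C[1]: E(K, 2) = A.
C[2]: E(K, E) = 6.
C[3]: E(K, A) = 2.
C[4]: E(K, 9) = 1.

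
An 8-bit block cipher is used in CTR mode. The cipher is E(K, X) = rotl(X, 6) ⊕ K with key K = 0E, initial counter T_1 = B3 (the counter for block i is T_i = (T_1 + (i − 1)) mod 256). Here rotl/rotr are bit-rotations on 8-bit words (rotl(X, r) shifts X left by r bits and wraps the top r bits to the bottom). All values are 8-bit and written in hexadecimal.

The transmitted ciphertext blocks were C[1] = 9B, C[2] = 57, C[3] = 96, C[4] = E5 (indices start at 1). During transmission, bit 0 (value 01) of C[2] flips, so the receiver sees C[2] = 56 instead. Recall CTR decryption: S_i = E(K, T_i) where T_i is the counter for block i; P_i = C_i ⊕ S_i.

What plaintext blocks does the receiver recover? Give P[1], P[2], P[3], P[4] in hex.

P[1] = 79, P[2] = 75, P[3] = F5, P[4] = 46

Only C[2] changed, to 56. In CTR, a change in C_i flips the same bit in P_i only; the keystream is unaffected. Decrypting the received ciphertext:
P[1]: T = B3, S = E(K, T) = E2; 9B ⊕ E2 = 79.
P[2]: T = B4, S = E(K, T) = 23; 56 ⊕ 23 = 75.
P[3]: T = B5, S = E(K, T) = 63; 96 ⊕ 63 = F5.
P[4]: T = B6, S = E(K, T) = A3; E5 ⊕ A3 = 46.
Blocks that differ from the original plaintext: P[2].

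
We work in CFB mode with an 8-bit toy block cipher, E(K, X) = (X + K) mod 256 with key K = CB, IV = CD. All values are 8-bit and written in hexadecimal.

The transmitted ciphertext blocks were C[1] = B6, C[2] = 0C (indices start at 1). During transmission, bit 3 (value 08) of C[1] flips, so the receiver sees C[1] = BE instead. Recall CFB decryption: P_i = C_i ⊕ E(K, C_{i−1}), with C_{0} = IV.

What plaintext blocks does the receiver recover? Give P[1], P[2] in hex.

Only C[1] changed, to BE. In CFB, a change in C_i flips the same bit in P_i and garbles P_{i+1}. Decrypting the received ciphertext:
P[1]: E(K, CD) = 98; BE ⊕ 98 = 26.
P[2]: E(K, BE) = 89; 0C ⊕ 89 = 85.
Blocks that differ from the original plaintext: P[1], P[2].

P[1] = 26, P[2] = 85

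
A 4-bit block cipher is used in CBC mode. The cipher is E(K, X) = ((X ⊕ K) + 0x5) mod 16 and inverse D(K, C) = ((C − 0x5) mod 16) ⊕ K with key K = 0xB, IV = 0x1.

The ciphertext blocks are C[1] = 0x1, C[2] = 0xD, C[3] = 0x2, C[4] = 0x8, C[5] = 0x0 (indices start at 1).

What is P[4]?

P[4] = 0xA

CBC decryption: P_i = D(K, C_i) ⊕ C_{i−1}, with C_{0} = IV.
P[4]: D(K, 0x8) = 0x8; 0x8 ⊕ 0x2 = 0xA.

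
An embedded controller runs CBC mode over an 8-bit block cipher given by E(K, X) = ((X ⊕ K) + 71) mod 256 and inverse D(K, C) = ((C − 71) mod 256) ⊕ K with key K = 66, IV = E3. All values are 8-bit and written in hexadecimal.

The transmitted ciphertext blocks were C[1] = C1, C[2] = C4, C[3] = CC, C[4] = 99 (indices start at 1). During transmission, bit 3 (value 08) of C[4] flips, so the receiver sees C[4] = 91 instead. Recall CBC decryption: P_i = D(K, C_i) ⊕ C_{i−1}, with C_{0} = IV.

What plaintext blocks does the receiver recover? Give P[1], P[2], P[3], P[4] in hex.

Only C[4] changed, to 91. In CBC, a change in C_i garbles P_i and flips the same bit in P_{i+1}. Decrypting the received ciphertext:
P[1]: D(K, C1) = 36; 36 ⊕ E3 = D5.
P[2]: D(K, C4) = 35; 35 ⊕ C1 = F4.
P[3]: D(K, CC) = 3D; 3D ⊕ C4 = F9.
P[4]: D(K, 91) = 46; 46 ⊕ CC = 8A.
Blocks that differ from the original plaintext: P[4].

P[1] = D5, P[2] = F4, P[3] = F9, P[4] = 8A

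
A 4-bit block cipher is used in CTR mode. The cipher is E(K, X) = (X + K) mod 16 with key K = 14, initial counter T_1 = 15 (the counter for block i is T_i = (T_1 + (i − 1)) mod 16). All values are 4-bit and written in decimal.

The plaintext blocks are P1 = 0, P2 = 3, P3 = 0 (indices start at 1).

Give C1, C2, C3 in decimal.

CTR encryption: S_i = E(K, T_i) where T_i is the counter for block i; C_i = P_i ⊕ S_i.
C1: T = 15, S = E(K, T) = 13; 0 ⊕ 13 = 13.
C2: T = 0, S = E(K, T) = 14; 3 ⊕ 14 = 13.
C3: T = 1, S = E(K, T) = 15; 0 ⊕ 15 = 15.

C1 = 13, C2 = 13, C3 = 15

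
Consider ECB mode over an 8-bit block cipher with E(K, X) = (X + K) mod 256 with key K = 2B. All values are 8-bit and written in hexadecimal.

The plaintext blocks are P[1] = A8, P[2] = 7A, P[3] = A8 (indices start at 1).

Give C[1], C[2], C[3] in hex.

ECB encryption: C_i = E(K, P_i).
C[1]: E(K, A8) = D3.
C[2]: E(K, 7A) = A5.
C[3]: E(K, A8) = D3.

C[1] = D3, C[2] = A5, C[3] = D3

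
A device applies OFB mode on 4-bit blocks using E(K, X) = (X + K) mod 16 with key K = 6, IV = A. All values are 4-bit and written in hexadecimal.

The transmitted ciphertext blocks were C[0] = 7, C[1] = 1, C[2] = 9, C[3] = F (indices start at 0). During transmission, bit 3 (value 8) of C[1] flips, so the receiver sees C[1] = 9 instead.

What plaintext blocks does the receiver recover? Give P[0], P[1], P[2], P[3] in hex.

P[0] = 7, P[1] = F, P[2] = 5, P[3] = D

OFB decryption: S_i = E(K, S_{i−1}) with S_{−1} = IV; P_i = C_i ⊕ S_i.
Only C[1] changed, to 9. In OFB, a change in C_i flips the same bit in P_i only; the keystream is unaffected. Decrypting the received ciphertext:
P[0]: S = E(K, A) = 0; 7 ⊕ 0 = 7.
P[1]: S = E(K, 0) = 6; 9 ⊕ 6 = F.
P[2]: S = E(K, 6) = C; 9 ⊕ C = 5.
P[3]: S = E(K, C) = 2; F ⊕ 2 = D.
Blocks that differ from the original plaintext: P[1].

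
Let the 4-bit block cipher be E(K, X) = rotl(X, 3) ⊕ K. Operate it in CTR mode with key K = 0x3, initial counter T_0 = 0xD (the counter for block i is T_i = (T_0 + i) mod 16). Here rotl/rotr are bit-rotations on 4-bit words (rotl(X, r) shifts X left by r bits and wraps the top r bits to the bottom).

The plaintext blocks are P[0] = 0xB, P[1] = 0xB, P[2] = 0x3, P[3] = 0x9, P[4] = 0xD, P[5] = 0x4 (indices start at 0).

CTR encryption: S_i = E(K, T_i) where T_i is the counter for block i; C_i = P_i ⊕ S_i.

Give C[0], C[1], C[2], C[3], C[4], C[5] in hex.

C[0] = 0x6, C[1] = 0xF, C[2] = 0xF, C[3] = 0xA, C[4] = 0x6, C[5] = 0x6

C[0]: T = 0xD, S = E(K, T) = 0xD; 0xB ⊕ 0xD = 0x6.
C[1]: T = 0xE, S = E(K, T) = 0x4; 0xB ⊕ 0x4 = 0xF.
C[2]: T = 0xF, S = E(K, T) = 0xC; 0x3 ⊕ 0xC = 0xF.
C[3]: T = 0x0, S = E(K, T) = 0x3; 0x9 ⊕ 0x3 = 0xA.
C[4]: T = 0x1, S = E(K, T) = 0xB; 0xD ⊕ 0xB = 0x6.
C[5]: T = 0x2, S = E(K, T) = 0x2; 0x4 ⊕ 0x2 = 0x6.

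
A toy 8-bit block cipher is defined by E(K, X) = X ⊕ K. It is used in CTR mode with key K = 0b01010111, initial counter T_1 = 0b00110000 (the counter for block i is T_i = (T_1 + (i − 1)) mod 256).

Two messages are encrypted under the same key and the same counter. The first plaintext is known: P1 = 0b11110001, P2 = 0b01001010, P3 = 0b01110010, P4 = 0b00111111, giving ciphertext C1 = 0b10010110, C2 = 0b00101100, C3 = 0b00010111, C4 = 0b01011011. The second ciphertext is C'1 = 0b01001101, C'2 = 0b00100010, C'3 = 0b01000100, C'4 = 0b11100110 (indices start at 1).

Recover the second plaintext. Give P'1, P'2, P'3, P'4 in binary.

P'1 = 0b00101010, P'2 = 0b01000100, P'3 = 0b00100001, P'4 = 0b10000010

In CTR with a reused counter, both messages share the same keystream S_i, so C_i ⊕ C'_i = P_i ⊕ P'_i and thus P'_i = P_i ⊕ C_i ⊕ C'_i.
P'1: 0b11110001 ⊕ 0b10010110 ⊕ 0b01001101 = 0b00101010.
P'2: 0b01001010 ⊕ 0b00101100 ⊕ 0b00100010 = 0b01000100.
P'3: 0b01110010 ⊕ 0b00010111 ⊕ 0b01000100 = 0b00100001.
P'4: 0b00111111 ⊕ 0b01011011 ⊕ 0b11100110 = 0b10000010.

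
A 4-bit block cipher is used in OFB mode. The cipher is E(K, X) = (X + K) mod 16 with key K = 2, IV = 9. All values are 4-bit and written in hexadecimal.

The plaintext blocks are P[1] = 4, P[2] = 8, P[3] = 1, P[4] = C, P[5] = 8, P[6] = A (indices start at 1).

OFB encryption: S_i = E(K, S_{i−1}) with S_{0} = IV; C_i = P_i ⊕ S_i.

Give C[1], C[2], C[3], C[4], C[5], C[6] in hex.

C[1] = F, C[2] = 5, C[3] = E, C[4] = D, C[5] = B, C[6] = F

C[1]: S = E(K, 9) = B; 4 ⊕ B = F.
C[2]: S = E(K, B) = D; 8 ⊕ D = 5.
C[3]: S = E(K, D) = F; 1 ⊕ F = E.
C[4]: S = E(K, F) = 1; C ⊕ 1 = D.
C[5]: S = E(K, 1) = 3; 8 ⊕ 3 = B.
C[6]: S = E(K, 3) = 5; A ⊕ 5 = F.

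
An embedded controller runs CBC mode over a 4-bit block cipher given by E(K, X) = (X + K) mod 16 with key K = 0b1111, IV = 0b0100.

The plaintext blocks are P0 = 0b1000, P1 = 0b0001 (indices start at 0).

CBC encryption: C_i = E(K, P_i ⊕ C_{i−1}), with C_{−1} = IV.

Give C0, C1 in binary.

C0: P0 ⊕ 0b0100 = 0b1100; E(K, 0b1100) = 0b1011.
C1: P1 ⊕ 0b1011 = 0b1010; E(K, 0b1010) = 0b1001.

C0 = 0b1011, C1 = 0b1001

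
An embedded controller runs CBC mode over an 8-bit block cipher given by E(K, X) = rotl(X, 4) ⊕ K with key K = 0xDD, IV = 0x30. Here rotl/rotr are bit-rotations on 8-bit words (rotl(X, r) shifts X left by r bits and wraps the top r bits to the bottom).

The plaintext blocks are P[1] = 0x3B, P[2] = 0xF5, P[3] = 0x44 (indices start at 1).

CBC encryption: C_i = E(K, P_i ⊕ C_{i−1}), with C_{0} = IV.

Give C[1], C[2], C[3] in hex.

C[1] = 0x6D, C[2] = 0x54, C[3] = 0xDC

C[1]: P[1] ⊕ 0x30 = 0x0B; E(K, 0x0B) = 0x6D.
C[2]: P[2] ⊕ 0x6D = 0x98; E(K, 0x98) = 0x54.
C[3]: P[3] ⊕ 0x54 = 0x10; E(K, 0x10) = 0xDC.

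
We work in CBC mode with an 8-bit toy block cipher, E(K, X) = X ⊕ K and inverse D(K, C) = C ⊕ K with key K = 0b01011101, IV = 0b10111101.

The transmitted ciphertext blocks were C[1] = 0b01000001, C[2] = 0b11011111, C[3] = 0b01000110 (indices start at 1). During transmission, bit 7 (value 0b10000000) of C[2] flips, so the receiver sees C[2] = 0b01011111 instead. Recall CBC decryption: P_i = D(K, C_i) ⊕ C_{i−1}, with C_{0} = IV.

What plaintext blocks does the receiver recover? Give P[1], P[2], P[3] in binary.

P[1] = 0b10100001, P[2] = 0b01000011, P[3] = 0b01000100

Only C[2] changed, to 0b01011111. In CBC, a change in C_i garbles P_i and flips the same bit in P_{i+1}. Decrypting the received ciphertext:
P[1]: D(K, 0b01000001) = 0b00011100; 0b00011100 ⊕ 0b10111101 = 0b10100001.
P[2]: D(K, 0b01011111) = 0b00000010; 0b00000010 ⊕ 0b01000001 = 0b01000011.
P[3]: D(K, 0b01000110) = 0b00011011; 0b00011011 ⊕ 0b01011111 = 0b01000100.
Blocks that differ from the original plaintext: P[2], P[3].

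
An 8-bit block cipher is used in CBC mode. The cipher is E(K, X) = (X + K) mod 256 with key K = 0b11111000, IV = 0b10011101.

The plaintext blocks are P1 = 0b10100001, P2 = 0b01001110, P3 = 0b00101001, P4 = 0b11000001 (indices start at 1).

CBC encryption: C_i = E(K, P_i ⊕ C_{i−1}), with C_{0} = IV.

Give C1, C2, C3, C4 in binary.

C1: P1 ⊕ 0b10011101 = 0b00111100; E(K, 0b00111100) = 0b00110100.
C2: P2 ⊕ 0b00110100 = 0b01111010; E(K, 0b01111010) = 0b01110010.
C3: P3 ⊕ 0b01110010 = 0b01011011; E(K, 0b01011011) = 0b01010011.
C4: P4 ⊕ 0b01010011 = 0b10010010; E(K, 0b10010010) = 0b10001010.

C1 = 0b00110100, C2 = 0b01110010, C3 = 0b01010011, C4 = 0b10001010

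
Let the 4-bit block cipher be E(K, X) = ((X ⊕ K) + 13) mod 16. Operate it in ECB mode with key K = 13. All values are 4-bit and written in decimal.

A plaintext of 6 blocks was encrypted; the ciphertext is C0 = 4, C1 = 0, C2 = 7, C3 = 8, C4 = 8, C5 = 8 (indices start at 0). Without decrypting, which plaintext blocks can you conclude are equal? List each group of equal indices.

P3 = P4 = P5

ECB encrypts each block independently with the same key, so equal ciphertext blocks imply equal plaintext blocks.
C3 = C4 = C5 = 8, so P3 = P4 = P5.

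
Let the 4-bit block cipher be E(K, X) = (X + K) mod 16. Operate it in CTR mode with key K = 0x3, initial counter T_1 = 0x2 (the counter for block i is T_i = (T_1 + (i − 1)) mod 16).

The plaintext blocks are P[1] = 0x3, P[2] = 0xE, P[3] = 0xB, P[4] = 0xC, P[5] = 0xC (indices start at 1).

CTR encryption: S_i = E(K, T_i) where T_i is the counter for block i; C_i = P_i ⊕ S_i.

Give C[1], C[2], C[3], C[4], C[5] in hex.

C[1] = 0x6, C[2] = 0x8, C[3] = 0xC, C[4] = 0x4, C[5] = 0x5

C[1]: T = 0x2, S = E(K, T) = 0x5; 0x3 ⊕ 0x5 = 0x6.
C[2]: T = 0x3, S = E(K, T) = 0x6; 0xE ⊕ 0x6 = 0x8.
C[3]: T = 0x4, S = E(K, T) = 0x7; 0xB ⊕ 0x7 = 0xC.
C[4]: T = 0x5, S = E(K, T) = 0x8; 0xC ⊕ 0x8 = 0x4.
C[5]: T = 0x6, S = E(K, T) = 0x9; 0xC ⊕ 0x9 = 0x5.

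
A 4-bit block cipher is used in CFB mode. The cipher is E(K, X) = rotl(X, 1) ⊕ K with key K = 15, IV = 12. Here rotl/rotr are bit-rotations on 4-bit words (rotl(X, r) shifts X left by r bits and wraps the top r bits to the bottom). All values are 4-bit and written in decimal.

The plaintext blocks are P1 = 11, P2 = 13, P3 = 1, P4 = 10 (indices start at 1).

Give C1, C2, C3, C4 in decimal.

CFB encryption: C_i = P_i ⊕ E(K, C_{i−1}), with C_{0} = IV.
C1: E(K, 12) = 6; 11 ⊕ 6 = 13.
C2: E(K, 13) = 4; 13 ⊕ 4 = 9.
C3: E(K, 9) = 12; 1 ⊕ 12 = 13.
C4: E(K, 13) = 4; 10 ⊕ 4 = 14.

C1 = 13, C2 = 9, C3 = 13, C4 = 14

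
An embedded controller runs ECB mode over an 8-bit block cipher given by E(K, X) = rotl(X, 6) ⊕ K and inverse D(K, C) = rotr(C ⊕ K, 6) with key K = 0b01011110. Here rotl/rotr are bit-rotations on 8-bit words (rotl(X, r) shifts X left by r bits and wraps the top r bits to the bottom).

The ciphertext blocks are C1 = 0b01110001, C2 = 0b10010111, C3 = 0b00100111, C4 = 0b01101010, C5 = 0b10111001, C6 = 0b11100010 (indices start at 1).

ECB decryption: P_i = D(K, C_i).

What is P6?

P6 = 0b11110010

P6: D(K, 0b11100010) = 0b11110010.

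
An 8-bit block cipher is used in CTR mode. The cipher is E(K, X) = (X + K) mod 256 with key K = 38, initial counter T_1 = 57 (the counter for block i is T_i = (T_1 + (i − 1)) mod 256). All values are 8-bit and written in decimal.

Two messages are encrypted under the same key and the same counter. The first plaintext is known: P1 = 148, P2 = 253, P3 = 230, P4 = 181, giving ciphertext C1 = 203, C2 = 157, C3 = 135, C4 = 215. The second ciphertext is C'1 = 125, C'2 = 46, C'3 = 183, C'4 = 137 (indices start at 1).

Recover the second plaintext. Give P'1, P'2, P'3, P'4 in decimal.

In CTR with a reused counter, both messages share the same keystream S_i, so C_i ⊕ C'_i = P_i ⊕ P'_i and thus P'_i = P_i ⊕ C_i ⊕ C'_i.
P'1: 148 ⊕ 203 ⊕ 125 = 34.
P'2: 253 ⊕ 157 ⊕ 46 = 78.
P'3: 230 ⊕ 135 ⊕ 183 = 214.
P'4: 181 ⊕ 215 ⊕ 137 = 235.

P'1 = 34, P'2 = 78, P'3 = 214, P'4 = 235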